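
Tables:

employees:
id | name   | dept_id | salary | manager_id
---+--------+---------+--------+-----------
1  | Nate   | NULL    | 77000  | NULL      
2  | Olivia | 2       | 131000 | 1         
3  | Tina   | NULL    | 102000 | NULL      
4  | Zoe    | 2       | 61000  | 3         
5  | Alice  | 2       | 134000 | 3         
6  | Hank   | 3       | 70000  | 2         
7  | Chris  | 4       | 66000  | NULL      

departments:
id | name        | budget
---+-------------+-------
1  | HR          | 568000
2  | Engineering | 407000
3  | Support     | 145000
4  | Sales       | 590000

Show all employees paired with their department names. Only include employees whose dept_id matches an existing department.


INNER JOIN keeps only employees rows whose dept_id matches an id in departments. Walk through each employee:
  - employee 1 (Nate): dept_id=NULL, no match -> dropped
  - employee 2 (Olivia): dept_id=2 -> matches Engineering
  - employee 3 (Tina): dept_id=NULL, no match -> dropped
  - employee 4 (Zoe): dept_id=2 -> matches Engineering
  - employee 5 (Alice): dept_id=2 -> matches Engineering
  - employee 6 (Hank): dept_id=3 -> matches Support
  - employee 7 (Chris): dept_id=4 -> matches Sales
So 2 of 7 rows are dropped.

SQL:
SELECT a.name, b.name AS department
FROM employees a
INNER JOIN departments b ON a.dept_id = b.id

Result:
name   | department 
-------+------------
Olivia | Engineering
Zoe    | Engineering
Alice  | Engineering
Hank   | Support    
Chris  | Sales      


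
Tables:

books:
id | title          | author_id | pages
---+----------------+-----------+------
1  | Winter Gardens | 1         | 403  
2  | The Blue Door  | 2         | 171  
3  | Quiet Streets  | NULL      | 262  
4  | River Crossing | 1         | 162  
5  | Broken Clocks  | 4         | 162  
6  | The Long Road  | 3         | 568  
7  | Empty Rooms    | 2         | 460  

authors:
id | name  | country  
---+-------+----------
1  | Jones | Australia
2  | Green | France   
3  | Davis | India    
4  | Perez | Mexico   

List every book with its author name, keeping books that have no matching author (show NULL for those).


LEFT JOIN keeps every row from books (the left table); where author_id has no match in authors, the author columns become NULL. Walk through each book:
  - book 1 (Winter Gardens): author_id=1 -> matches Jones
  - book 2 (The Blue Door): author_id=2 -> matches Green
  - book 3 (Quiet Streets): author_id=NULL, no match -> kept with NULL
  - book 4 (River Crossing): author_id=1 -> matches Jones
  - book 5 (Broken Clocks): author_id=4 -> matches Perez
  - book 6 (The Long Road): author_id=3 -> matches Davis
  - book 7 (Empty Rooms): author_id=2 -> matches Green
All 7 rows appear; 1 has NULL author.

SQL:
SELECT a.title, b.name AS author
FROM books a
LEFT JOIN authors b ON a.author_id = b.id

Result:
title          | author
---------------+-------
Winter Gardens | Jones 
The Blue Door  | Green 
Quiet Streets  | NULL  
River Crossing | Jones 
Broken Clocks  | Perez 
The Long Road  | Davis 
Empty Rooms    | Green 


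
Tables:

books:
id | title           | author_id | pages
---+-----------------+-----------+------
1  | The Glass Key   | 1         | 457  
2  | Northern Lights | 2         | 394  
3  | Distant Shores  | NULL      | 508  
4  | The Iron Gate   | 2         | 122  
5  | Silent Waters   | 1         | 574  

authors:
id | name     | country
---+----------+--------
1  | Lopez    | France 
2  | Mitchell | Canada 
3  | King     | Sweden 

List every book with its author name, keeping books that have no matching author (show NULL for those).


LEFT JOIN keeps every row from books (the left table); where author_id has no match in authors, the author columns become NULL. Walk through each book:
  - book 1 (The Glass Key): author_id=1 -> matches Lopez
  - book 2 (Northern Lights): author_id=2 -> matches Mitchell
  - book 3 (Distant Shores): author_id=NULL, no match -> kept with NULL
  - book 4 (The Iron Gate): author_id=2 -> matches Mitchell
  - book 5 (Silent Waters): author_id=1 -> matches Lopez
All 5 rows appear; 1 has NULL author.

SQL:
SELECT a.title, b.name AS author
FROM books a
LEFT JOIN authors b ON a.author_id = b.id

Result:
title           | author  
----------------+---------
The Glass Key   | Lopez   
Northern Lights | Mitchell
Distant Shores  | NULL    
The Iron Gate   | Mitchell
Silent Waters   | Lopez   


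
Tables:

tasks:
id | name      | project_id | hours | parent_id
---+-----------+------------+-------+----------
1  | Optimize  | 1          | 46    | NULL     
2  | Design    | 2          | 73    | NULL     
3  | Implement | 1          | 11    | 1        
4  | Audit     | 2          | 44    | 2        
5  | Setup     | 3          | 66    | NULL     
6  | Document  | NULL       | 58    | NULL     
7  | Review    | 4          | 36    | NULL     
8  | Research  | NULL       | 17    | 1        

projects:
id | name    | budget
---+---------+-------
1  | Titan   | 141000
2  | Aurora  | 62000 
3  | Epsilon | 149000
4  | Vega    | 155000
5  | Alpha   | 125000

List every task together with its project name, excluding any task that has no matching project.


INNER JOIN keeps only tasks rows whose project_id matches an id in projects. Walk through each task:
  - task 1 (Optimize): project_id=1 -> matches Titan
  - task 2 (Design): project_id=2 -> matches Aurora
  - task 3 (Implement): project_id=1 -> matches Titan
  - task 4 (Audit): project_id=2 -> matches Aurora
  - task 5 (Setup): project_id=3 -> matches Epsilon
  - task 6 (Document): project_id=NULL, no match -> dropped
  - task 7 (Review): project_id=4 -> matches Vega
  - task 8 (Research): project_id=NULL, no match -> dropped
So 2 of 8 rows are dropped.

SQL:
SELECT a.name, b.name AS project
FROM tasks a
INNER JOIN projects b ON a.project_id = b.id

Result:
name      | project
----------+--------
Optimize  | Titan  
Design    | Aurora 
Implement | Titan  
Audit     | Aurora 
Setup     | Epsilon
Review    | Vega   


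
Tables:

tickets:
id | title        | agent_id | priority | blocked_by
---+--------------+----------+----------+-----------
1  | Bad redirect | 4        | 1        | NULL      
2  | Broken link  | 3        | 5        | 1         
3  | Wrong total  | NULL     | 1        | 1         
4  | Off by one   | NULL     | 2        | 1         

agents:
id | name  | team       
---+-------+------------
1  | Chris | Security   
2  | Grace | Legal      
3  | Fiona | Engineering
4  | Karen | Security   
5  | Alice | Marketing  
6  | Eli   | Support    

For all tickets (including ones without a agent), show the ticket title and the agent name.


LEFT JOIN keeps every row from tickets (the left table); where agent_id has no match in agents, the agent columns become NULL. Walk through each ticket:
  - ticket 1 (Bad redirect): agent_id=4 -> matches Karen
  - ticket 2 (Broken link): agent_id=3 -> matches Fiona
  - ticket 3 (Wrong total): agent_id=NULL, no match -> kept with NULL
  - ticket 4 (Off by one): agent_id=NULL, no match -> kept with NULL
All 4 rows appear; 2 have NULL agent.

SQL:
SELECT a.title, b.name AS agent
FROM tickets a
LEFT JOIN agents b ON a.agent_id = b.id

Result:
title        | agent
-------------+------
Bad redirect | Karen
Broken link  | Fiona
Wrong total  | NULL 
Off by one   | NULL 


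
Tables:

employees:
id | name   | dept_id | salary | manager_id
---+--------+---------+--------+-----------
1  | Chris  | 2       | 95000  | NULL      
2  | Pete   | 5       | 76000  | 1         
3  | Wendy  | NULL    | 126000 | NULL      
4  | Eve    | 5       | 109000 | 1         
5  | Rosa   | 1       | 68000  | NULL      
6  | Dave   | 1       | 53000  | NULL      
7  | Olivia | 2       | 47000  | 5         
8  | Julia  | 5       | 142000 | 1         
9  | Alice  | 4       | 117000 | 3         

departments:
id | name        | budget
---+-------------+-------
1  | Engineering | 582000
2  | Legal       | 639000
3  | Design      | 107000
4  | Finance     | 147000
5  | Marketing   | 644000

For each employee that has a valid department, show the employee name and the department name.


INNER JOIN keeps only employees rows whose dept_id matches an id in departments. Walk through each employee:
  - employee 1 (Chris): dept_id=2 -> matches Legal
  - employee 2 (Pete): dept_id=5 -> matches Marketing
  - employee 3 (Wendy): dept_id=NULL, no match -> dropped
  - employee 4 (Eve): dept_id=5 -> matches Marketing
  - employee 5 (Rosa): dept_id=1 -> matches Engineering
  - employee 6 (Dave): dept_id=1 -> matches Engineering
  - employee 7 (Olivia): dept_id=2 -> matches Legal
  - employee 8 (Julia): dept_id=5 -> matches Marketing
  - employee 9 (Alice): dept_id=4 -> matches Finance
So 1 of 9 rows is dropped.

SQL:
SELECT a.name, b.name AS department
FROM employees a
INNER JOIN departments b ON a.dept_id = b.id

Result:
name   | department 
-------+------------
Chris  | Legal      
Pete   | Marketing  
Eve    | Marketing  
Rosa   | Engineering
Dave   | Engineering
Olivia | Legal      
Julia  | Marketing  
Alice  | Finance    


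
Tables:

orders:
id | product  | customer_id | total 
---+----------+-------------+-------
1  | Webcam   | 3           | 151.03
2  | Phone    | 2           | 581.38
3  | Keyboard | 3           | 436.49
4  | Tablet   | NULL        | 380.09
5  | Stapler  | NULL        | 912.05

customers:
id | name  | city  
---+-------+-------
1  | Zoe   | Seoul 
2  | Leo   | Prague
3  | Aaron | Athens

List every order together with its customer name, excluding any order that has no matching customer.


INNER JOIN keeps only orders rows whose customer_id matches an id in customers. Walk through each order:
  - order 1 (Webcam): customer_id=3 -> matches Aaron
  - order 2 (Phone): customer_id=2 -> matches Leo
  - order 3 (Keyboard): customer_id=3 -> matches Aaron
  - order 4 (Tablet): customer_id=NULL, no match -> dropped
  - order 5 (Stapler): customer_id=NULL, no match -> dropped
So 2 of 5 rows are dropped.

SQL:
SELECT a.product, b.name AS customer
FROM orders a
INNER JOIN customers b ON a.customer_id = b.id

Result:
product  | customer
---------+---------
Webcam   | Aaron   
Phone    | Leo     
Keyboard | Aaron   


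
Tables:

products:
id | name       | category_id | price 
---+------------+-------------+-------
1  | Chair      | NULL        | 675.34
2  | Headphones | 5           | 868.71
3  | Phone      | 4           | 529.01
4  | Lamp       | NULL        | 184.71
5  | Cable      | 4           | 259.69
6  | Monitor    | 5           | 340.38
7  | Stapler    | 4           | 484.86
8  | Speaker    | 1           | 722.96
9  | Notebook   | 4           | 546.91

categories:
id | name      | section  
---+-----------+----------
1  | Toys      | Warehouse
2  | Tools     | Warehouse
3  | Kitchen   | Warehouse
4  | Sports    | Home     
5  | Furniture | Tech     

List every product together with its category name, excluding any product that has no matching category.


INNER JOIN keeps only products rows whose category_id matches an id in categories. Walk through each product:
  - product 1 (Chair): category_id=NULL, no match -> dropped
  - product 2 (Headphones): category_id=5 -> matches Furniture
  - product 3 (Phone): category_id=4 -> matches Sports
  - product 4 (Lamp): category_id=NULL, no match -> dropped
  - product 5 (Cable): category_id=4 -> matches Sports
  - product 6 (Monitor): category_id=5 -> matches Furniture
  - product 7 (Stapler): category_id=4 -> matches Sports
  - product 8 (Speaker): category_id=1 -> matches Toys
  - product 9 (Notebook): category_id=4 -> matches Sports
So 2 of 9 rows are dropped.

SQL:
SELECT a.name, b.name AS category
FROM products a
INNER JOIN categories b ON a.category_id = b.id

Result:
name       | category 
-----------+----------
Headphones | Furniture
Phone      | Sports   
Cable      | Sports   
Monitor    | Furniture
Stapler    | Sports   
Speaker    | Toys     
Notebook   | Sports   


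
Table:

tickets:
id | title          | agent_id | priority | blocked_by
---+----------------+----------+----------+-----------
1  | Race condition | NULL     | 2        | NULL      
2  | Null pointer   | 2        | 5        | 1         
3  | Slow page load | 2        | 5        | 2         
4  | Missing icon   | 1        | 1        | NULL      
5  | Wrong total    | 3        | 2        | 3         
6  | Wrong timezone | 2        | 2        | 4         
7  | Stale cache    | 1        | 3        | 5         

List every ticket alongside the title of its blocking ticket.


This is a self-join: tickets is joined to a second copy of itself, matching each row's blocked_by to another row's id. Use LEFT JOIN so rows with blocked_by=NULL are kept.
  - ticket 1 (Race condition): blocked_by=NULL -> NULL
  - ticket 2 (Null pointer): blocked_by=1 -> Race condition
  - ticket 3 (Slow page load): blocked_by=2 -> Null pointer
  - ticket 4 (Missing icon): blocked_by=NULL -> NULL
  - ticket 5 (Wrong total): blocked_by=3 -> Slow page load
  - ticket 6 (Wrong timezone): blocked_by=4 -> Missing icon
  - ticket 7 (Stale cache): blocked_by=5 -> Wrong total

SQL:
SELECT a.title AS item, b.title AS blocked_by
FROM tickets a
LEFT JOIN tickets b ON a.blocked_by = b.id

Result:
item           | blocked_by    
---------------+---------------
Race condition | NULL          
Null pointer   | Race condition
Slow page load | Null pointer  
Missing icon   | NULL          
Wrong total    | Slow page load
Wrong timezone | Missing icon  
Stale cache    | Wrong total   


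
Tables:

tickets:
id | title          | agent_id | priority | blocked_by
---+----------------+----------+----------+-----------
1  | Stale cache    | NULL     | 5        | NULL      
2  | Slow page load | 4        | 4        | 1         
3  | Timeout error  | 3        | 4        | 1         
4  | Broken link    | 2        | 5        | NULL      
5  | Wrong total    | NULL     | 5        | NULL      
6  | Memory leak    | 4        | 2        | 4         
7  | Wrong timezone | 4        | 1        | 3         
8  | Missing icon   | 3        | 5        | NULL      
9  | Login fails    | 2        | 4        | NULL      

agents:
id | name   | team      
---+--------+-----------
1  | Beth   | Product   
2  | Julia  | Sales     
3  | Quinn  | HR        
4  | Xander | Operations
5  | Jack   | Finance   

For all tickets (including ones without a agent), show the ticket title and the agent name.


LEFT JOIN keeps every row from tickets (the left table); where agent_id has no match in agents, the agent columns become NULL. Walk through each ticket:
  - ticket 1 (Stale cache): agent_id=NULL, no match -> kept with NULL
  - ticket 2 (Slow page load): agent_id=4 -> matches Xander
  - ticket 3 (Timeout error): agent_id=3 -> matches Quinn
  - ticket 4 (Broken link): agent_id=2 -> matches Julia
  - ticket 5 (Wrong total): agent_id=NULL, no match -> kept with NULL
  - ticket 6 (Memory leak): agent_id=4 -> matches Xander
  - ticket 7 (Wrong timezone): agent_id=4 -> matches Xander
  - ticket 8 (Missing icon): agent_id=3 -> matches Quinn
  - ticket 9 (Login fails): agent_id=2 -> matches Julia
All 9 rows appear; 2 have NULL agent.

SQL:
SELECT a.title, b.name AS agent
FROM tickets a
LEFT JOIN agents b ON a.agent_id = b.id

Result:
title          | agent 
---------------+-------
Stale cache    | NULL  
Slow page load | Xander
Timeout error  | Quinn 
Broken link    | Julia 
Wrong total    | NULL  
Memory leak    | Xander
Wrong timezone | Xander
Missing icon   | Quinn 
Login fails    | Julia 


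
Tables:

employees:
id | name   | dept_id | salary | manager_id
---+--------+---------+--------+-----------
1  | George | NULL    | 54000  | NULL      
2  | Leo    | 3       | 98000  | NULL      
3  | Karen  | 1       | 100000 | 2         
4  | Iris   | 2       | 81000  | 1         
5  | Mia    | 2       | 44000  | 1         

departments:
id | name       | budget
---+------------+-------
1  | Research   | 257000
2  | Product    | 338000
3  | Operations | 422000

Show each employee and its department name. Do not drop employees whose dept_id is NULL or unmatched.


LEFT JOIN keeps every row from employees (the left table); where dept_id has no match in departments, the department columns become NULL. Walk through each employee:
  - employee 1 (George): dept_id=NULL, no match -> kept with NULL
  - employee 2 (Leo): dept_id=3 -> matches Operations
  - employee 3 (Karen): dept_id=1 -> matches Research
  - employee 4 (Iris): dept_id=2 -> matches Product
  - employee 5 (Mia): dept_id=2 -> matches Product
All 5 rows appear; 1 has NULL department.

SQL:
SELECT a.name, b.name AS department
FROM employees a
LEFT JOIN departments b ON a.dept_id = b.id

Result:
name   | department
-------+-----------
George | NULL      
Leo    | Operations
Karen  | Research  
Iris   | Product   
Mia    | Product   


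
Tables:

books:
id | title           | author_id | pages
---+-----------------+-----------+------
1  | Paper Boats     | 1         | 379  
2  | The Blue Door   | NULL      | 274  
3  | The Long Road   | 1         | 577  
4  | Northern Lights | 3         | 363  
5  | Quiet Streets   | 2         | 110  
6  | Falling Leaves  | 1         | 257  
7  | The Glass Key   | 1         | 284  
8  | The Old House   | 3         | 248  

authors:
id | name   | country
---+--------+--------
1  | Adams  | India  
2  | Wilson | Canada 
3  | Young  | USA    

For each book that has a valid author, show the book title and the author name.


INNER JOIN keeps only books rows whose author_id matches an id in authors. Walk through each book:
  - book 1 (Paper Boats): author_id=1 -> matches Adams
  - book 2 (The Blue Door): author_id=NULL, no match -> dropped
  - book 3 (The Long Road): author_id=1 -> matches Adams
  - book 4 (Northern Lights): author_id=3 -> matches Young
  - book 5 (Quiet Streets): author_id=2 -> matches Wilson
  - book 6 (Falling Leaves): author_id=1 -> matches Adams
  - book 7 (The Glass Key): author_id=1 -> matches Adams
  - book 8 (The Old House): author_id=3 -> matches Young
So 1 of 8 rows is dropped.

SQL:
SELECT a.title, b.name AS author
FROM books a
INNER JOIN authors b ON a.author_id = b.id

Result:
title           | author
----------------+-------
Paper Boats     | Adams 
The Long Road   | Adams 
Northern Lights | Young 
Quiet Streets   | Wilson
Falling Leaves  | Adams 
The Glass Key   | Adams 
The Old House   | Young 


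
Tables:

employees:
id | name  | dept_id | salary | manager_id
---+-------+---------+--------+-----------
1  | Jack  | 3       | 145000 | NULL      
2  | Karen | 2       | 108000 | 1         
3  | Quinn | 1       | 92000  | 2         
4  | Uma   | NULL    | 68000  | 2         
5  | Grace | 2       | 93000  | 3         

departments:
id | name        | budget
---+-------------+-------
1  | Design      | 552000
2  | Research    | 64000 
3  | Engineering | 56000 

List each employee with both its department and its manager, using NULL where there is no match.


Two LEFT JOINs from the same base table employees: one to departments via dept_id, one to employees itself via manager_id. Both are LEFT so every employee is preserved.
Match against departments:
  - employee 1 (Jack): dept_id=3 -> matches Engineering
  - employee 2 (Karen): dept_id=2 -> matches Research
  - employee 3 (Quinn): dept_id=1 -> matches Design
  - employee 4 (Uma): dept_id=NULL, no match -> kept with NULL
  - employee 5 (Grace): dept_id=2 -> matches Research
Match against employees (self):
  - employee 1 (Jack): manager_id=NULL -> NULL
  - employee 2 (Karen): manager_id=1 -> Jack
  - employee 3 (Quinn): manager_id=2 -> Karen
  - employee 4 (Uma): manager_id=2 -> Karen
  - employee 5 (Grace): manager_id=3 -> Quinn

SQL:
SELECT a.name, b.name AS department, c.name AS manager
FROM employees a
LEFT JOIN departments b ON a.dept_id = b.id
LEFT JOIN employees c ON a.manager_id = c.id

Result:
name  | department  | manager
------+-------------+--------
Jack  | Engineering | NULL   
Karen | Research    | Jack   
Quinn | Design      | Karen  
Uma   | NULL        | Karen  
Grace | Research    | Quinn  


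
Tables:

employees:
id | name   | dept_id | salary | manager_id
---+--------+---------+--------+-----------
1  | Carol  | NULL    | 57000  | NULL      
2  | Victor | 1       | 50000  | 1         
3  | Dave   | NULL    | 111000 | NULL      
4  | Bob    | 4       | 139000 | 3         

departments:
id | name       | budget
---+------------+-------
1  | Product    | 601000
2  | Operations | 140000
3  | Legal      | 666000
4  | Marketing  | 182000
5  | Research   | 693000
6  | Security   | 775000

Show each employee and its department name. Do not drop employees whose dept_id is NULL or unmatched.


LEFT JOIN keeps every row from employees (the left table); where dept_id has no match in departments, the department columns become NULL. Walk through each employee:
  - employee 1 (Carol): dept_id=NULL, no match -> kept with NULL
  - employee 2 (Victor): dept_id=1 -> matches Product
  - employee 3 (Dave): dept_id=NULL, no match -> kept with NULL
  - employee 4 (Bob): dept_id=4 -> matches Marketing
All 4 rows appear; 2 have NULL department.

SQL:
SELECT a.name, b.name AS department
FROM employees a
LEFT JOIN departments b ON a.dept_id = b.id

Result:
name   | department
-------+-----------
Carol  | NULL      
Victor | Product   
Dave   | NULL      
Bob    | Marketing 


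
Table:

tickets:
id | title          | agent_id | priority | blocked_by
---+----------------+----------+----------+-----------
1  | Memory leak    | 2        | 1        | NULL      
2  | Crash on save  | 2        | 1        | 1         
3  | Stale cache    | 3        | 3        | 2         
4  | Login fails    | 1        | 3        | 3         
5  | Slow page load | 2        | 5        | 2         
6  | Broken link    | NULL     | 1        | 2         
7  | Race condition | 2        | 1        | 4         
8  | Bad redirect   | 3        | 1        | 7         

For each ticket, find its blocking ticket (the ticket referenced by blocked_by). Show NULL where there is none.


This is a self-join: tickets is joined to a second copy of itself, matching each row's blocked_by to another row's id. Use LEFT JOIN so rows with blocked_by=NULL are kept.
  - ticket 1 (Memory leak): blocked_by=NULL -> NULL
  - ticket 2 (Crash on save): blocked_by=1 -> Memory leak
  - ticket 3 (Stale cache): blocked_by=2 -> Crash on save
  - ticket 4 (Login fails): blocked_by=3 -> Stale cache
  - ticket 5 (Slow page load): blocked_by=2 -> Crash on save
  - ticket 6 (Broken link): blocked_by=2 -> Crash on save
  - ticket 7 (Race condition): blocked_by=4 -> Login fails
  - ticket 8 (Bad redirect): blocked_by=7 -> Race condition

SQL:
SELECT a.title AS item, b.title AS blocked_by
FROM tickets a
LEFT JOIN tickets b ON a.blocked_by = b.id

Result:
item           | blocked_by    
---------------+---------------
Memory leak    | NULL          
Crash on save  | Memory leak   
Stale cache    | Crash on save 
Login fails    | Stale cache   
Slow page load | Crash on save 
Broken link    | Crash on save 
Race condition | Login fails   
Bad redirect   | Race condition


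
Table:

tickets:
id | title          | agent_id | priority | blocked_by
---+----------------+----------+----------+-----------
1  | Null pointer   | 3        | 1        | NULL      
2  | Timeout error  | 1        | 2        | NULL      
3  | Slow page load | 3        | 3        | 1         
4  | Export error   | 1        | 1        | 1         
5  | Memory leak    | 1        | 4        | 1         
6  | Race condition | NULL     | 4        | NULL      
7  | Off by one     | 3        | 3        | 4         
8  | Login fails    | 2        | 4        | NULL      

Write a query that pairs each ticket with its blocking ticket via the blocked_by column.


This is a self-join: tickets is joined to a second copy of itself, matching each row's blocked_by to another row's id. Use LEFT JOIN so rows with blocked_by=NULL are kept.
  - ticket 1 (Null pointer): blocked_by=NULL -> NULL
  - ticket 2 (Timeout error): blocked_by=NULL -> NULL
  - ticket 3 (Slow page load): blocked_by=1 -> Null pointer
  - ticket 4 (Export error): blocked_by=1 -> Null pointer
  - ticket 5 (Memory leak): blocked_by=1 -> Null pointer
  - ticket 6 (Race condition): blocked_by=NULL -> NULL
  - ticket 7 (Off by one): blocked_by=4 -> Export error
  - ticket 8 (Login fails): blocked_by=NULL -> NULL

SQL:
SELECT a.title AS item, b.title AS blocked_by
FROM tickets a
LEFT JOIN tickets b ON a.blocked_by = b.id

Result:
item           | blocked_by  
---------------+-------------
Null pointer   | NULL        
Timeout error  | NULL        
Slow page load | Null pointer
Export error   | Null pointer
Memory leak    | Null pointer
Race condition | NULL        
Off by one     | Export error
Login fails    | NULL        


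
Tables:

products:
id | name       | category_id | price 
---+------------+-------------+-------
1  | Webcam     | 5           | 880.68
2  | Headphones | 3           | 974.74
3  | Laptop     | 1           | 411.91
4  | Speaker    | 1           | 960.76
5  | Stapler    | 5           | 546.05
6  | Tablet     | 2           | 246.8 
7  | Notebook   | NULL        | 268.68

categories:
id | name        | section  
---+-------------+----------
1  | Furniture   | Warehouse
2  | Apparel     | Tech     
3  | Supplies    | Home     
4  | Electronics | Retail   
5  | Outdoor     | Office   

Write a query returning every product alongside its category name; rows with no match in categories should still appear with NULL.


LEFT JOIN keeps every row from products (the left table); where category_id has no match in categories, the category columns become NULL. Walk through each product:
  - product 1 (Webcam): category_id=5 -> matches Outdoor
  - product 2 (Headphones): category_id=3 -> matches Supplies
  - product 3 (Laptop): category_id=1 -> matches Furniture
  - product 4 (Speaker): category_id=1 -> matches Furniture
  - product 5 (Stapler): category_id=5 -> matches Outdoor
  - product 6 (Tablet): category_id=2 -> matches Apparel
  - product 7 (Notebook): category_id=NULL, no match -> kept with NULL
All 7 rows appear; 1 has NULL category.

SQL:
SELECT a.name, b.name AS category
FROM products a
LEFT JOIN categories b ON a.category_id = b.id

Result:
name       | category 
-----------+----------
Webcam     | Outdoor  
Headphones | Supplies 
Laptop     | Furniture
Speaker    | Furniture
Stapler    | Outdoor  
Tablet     | Apparel  
Notebook   | NULL     


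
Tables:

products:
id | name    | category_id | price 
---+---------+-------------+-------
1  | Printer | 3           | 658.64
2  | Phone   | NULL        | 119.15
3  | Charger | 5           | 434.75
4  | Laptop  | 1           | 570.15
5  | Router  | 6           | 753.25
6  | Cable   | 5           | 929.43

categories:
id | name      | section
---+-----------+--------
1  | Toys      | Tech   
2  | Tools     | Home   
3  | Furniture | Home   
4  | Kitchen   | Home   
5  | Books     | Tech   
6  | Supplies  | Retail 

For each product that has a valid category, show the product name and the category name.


INNER JOIN keeps only products rows whose category_id matches an id in categories. Walk through each product:
  - product 1 (Printer): category_id=3 -> matches Furniture
  - product 2 (Phone): category_id=NULL, no match -> dropped
  - product 3 (Charger): category_id=5 -> matches Books
  - product 4 (Laptop): category_id=1 -> matches Toys
  - product 5 (Router): category_id=6 -> matches Supplies
  - product 6 (Cable): category_id=5 -> matches Books
So 1 of 6 rows is dropped.

SQL:
SELECT a.name, b.name AS category
FROM products a
INNER JOIN categories b ON a.category_id = b.id

Result:
name    | category 
--------+----------
Printer | Furniture
Charger | Books    
Laptop  | Toys     
Router  | Supplies 
Cable   | Books    


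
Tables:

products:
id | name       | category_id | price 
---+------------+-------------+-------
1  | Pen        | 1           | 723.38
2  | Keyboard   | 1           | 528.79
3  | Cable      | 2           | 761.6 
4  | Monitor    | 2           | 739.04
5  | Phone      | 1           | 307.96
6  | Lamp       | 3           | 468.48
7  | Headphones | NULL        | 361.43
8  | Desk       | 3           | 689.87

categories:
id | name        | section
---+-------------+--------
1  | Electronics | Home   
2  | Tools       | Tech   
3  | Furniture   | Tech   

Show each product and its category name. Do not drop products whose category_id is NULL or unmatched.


LEFT JOIN keeps every row from products (the left table); where category_id has no match in categories, the category columns become NULL. Walk through each product:
  - product 1 (Pen): category_id=1 -> matches Electronics
  - product 2 (Keyboard): category_id=1 -> matches Electronics
  - product 3 (Cable): category_id=2 -> matches Tools
  - product 4 (Monitor): category_id=2 -> matches Tools
  - product 5 (Phone): category_id=1 -> matches Electronics
  - product 6 (Lamp): category_id=3 -> matches Furniture
  - product 7 (Headphones): category_id=NULL, no match -> kept with NULL
  - product 8 (Desk): category_id=3 -> matches Furniture
All 8 rows appear; 1 has NULL category.

SQL:
SELECT a.name, b.name AS category
FROM products a
LEFT JOIN categories b ON a.category_id = b.id

Result:
name       | category   
-----------+------------
Pen        | Electronics
Keyboard   | Electronics
Cable      | Tools      
Monitor    | Tools      
Phone      | Electronics
Lamp       | Furniture  
Headphones | NULL       
Desk       | Furniture  


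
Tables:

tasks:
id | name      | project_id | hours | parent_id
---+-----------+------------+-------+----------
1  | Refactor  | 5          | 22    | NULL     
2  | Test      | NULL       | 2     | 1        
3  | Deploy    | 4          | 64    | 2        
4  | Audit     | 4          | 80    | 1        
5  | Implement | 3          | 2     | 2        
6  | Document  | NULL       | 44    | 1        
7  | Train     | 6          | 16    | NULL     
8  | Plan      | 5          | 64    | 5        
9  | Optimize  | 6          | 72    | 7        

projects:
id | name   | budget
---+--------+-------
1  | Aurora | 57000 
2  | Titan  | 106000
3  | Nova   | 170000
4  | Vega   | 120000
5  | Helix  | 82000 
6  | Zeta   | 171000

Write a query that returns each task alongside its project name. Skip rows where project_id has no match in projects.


INNER JOIN keeps only tasks rows whose project_id matches an id in projects. Walk through each task:
  - task 1 (Refactor): project_id=5 -> matches Helix
  - task 2 (Test): project_id=NULL, no match -> dropped
  - task 3 (Deploy): project_id=4 -> matches Vega
  - task 4 (Audit): project_id=4 -> matches Vega
  - task 5 (Implement): project_id=3 -> matches Nova
  - task 6 (Document): project_id=NULL, no match -> dropped
  - task 7 (Train): project_id=6 -> matches Zeta
  - task 8 (Plan): project_id=5 -> matches Helix
  - task 9 (Optimize): project_id=6 -> matches Zeta
So 2 of 9 rows are dropped.

SQL:
SELECT a.name, b.name AS project
FROM tasks a
INNER JOIN projects b ON a.project_id = b.id

Result:
name      | project
----------+--------
Refactor  | Helix  
Deploy    | Vega   
Audit     | Vega   
Implement | Nova   
Train     | Zeta   
Plan      | Helix  
Optimize  | Zeta   


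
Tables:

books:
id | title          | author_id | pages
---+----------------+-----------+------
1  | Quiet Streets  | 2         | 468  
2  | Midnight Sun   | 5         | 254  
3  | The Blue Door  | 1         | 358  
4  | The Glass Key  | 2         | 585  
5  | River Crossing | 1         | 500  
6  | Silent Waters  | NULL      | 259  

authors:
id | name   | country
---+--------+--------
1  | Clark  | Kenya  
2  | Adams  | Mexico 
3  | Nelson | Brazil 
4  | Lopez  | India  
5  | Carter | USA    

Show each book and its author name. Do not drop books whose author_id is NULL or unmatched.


LEFT JOIN keeps every row from books (the left table); where author_id has no match in authors, the author columns become NULL. Walk through each book:
  - book 1 (Quiet Streets): author_id=2 -> matches Adams
  - book 2 (Midnight Sun): author_id=5 -> matches Carter
  - book 3 (The Blue Door): author_id=1 -> matches Clark
  - book 4 (The Glass Key): author_id=2 -> matches Adams
  - book 5 (River Crossing): author_id=1 -> matches Clark
  - book 6 (Silent Waters): author_id=NULL, no match -> kept with NULL
All 6 rows appear; 1 has NULL author.

SQL:
SELECT a.title, b.name AS author
FROM books a
LEFT JOIN authors b ON a.author_id = b.id

Result:
title          | author
---------------+-------
Quiet Streets  | Adams 
Midnight Sun   | Carter
The Blue Door  | Clark 
The Glass Key  | Adams 
River Crossing | Clark 
Silent Waters  | NULL  


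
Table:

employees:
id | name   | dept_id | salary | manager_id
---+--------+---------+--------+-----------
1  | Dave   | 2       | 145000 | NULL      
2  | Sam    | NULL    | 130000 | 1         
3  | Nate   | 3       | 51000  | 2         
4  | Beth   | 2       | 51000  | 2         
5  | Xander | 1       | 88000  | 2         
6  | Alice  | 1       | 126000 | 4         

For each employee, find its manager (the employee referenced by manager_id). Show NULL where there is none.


This is a self-join: employees is joined to a second copy of itself, matching each row's manager_id to another row's id. Use LEFT JOIN so rows with manager_id=NULL are kept.
  - employee 1 (Dave): manager_id=NULL -> NULL
  - employee 2 (Sam): manager_id=1 -> Dave
  - employee 3 (Nate): manager_id=2 -> Sam
  - employee 4 (Beth): manager_id=2 -> Sam
  - employee 5 (Xander): manager_id=2 -> Sam
  - employee 6 (Alice): manager_id=4 -> Beth

SQL:
SELECT a.name AS item, b.name AS manager
FROM employees a
LEFT JOIN employees b ON a.manager_id = b.id

Result:
item   | manager
-------+--------
Dave   | NULL   
Sam    | Dave   
Nate   | Sam    
Beth   | Sam    
Xander | Sam    
Alice  | Beth   


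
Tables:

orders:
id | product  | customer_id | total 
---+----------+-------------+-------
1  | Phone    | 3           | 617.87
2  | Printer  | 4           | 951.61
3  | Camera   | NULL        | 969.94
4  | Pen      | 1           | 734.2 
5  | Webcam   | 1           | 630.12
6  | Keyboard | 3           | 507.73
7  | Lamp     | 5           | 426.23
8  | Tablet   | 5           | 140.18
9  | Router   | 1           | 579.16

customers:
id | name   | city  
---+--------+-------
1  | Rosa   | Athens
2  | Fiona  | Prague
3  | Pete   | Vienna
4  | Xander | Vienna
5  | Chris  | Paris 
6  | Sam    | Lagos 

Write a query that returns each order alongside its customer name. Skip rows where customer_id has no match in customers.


INNER JOIN keeps only orders rows whose customer_id matches an id in customers. Walk through each order:
  - order 1 (Phone): customer_id=3 -> matches Pete
  - order 2 (Printer): customer_id=4 -> matches Xander
  - order 3 (Camera): customer_id=NULL, no match -> dropped
  - order 4 (Pen): customer_id=1 -> matches Rosa
  - order 5 (Webcam): customer_id=1 -> matches Rosa
  - order 6 (Keyboard): customer_id=3 -> matches Pete
  - order 7 (Lamp): customer_id=5 -> matches Chris
  - order 8 (Tablet): customer_id=5 -> matches Chris
  - order 9 (Router): customer_id=1 -> matches Rosa
So 1 of 9 rows is dropped.

SQL:
SELECT a.product, b.name AS customer
FROM orders a
INNER JOIN customers b ON a.customer_id = b.id

Result:
product  | customer
---------+---------
Phone    | Pete    
Printer  | Xander  
Pen      | Rosa    
Webcam   | Rosa    
Keyboard | Pete    
Lamp     | Chris   
Tablet   | Chris   
Router   | Rosa    


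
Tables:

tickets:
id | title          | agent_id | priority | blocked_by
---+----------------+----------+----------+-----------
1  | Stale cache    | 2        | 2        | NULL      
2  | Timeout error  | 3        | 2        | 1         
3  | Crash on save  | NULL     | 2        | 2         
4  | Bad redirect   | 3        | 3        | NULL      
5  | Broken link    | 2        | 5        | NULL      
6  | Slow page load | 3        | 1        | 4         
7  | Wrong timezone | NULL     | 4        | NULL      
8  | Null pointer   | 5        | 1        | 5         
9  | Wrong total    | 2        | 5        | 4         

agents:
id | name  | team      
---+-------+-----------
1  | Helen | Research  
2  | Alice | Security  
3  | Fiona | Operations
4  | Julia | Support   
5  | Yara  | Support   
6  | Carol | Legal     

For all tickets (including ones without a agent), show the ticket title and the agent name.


LEFT JOIN keeps every row from tickets (the left table); where agent_id has no match in agents, the agent columns become NULL. Walk through each ticket:
  - ticket 1 (Stale cache): agent_id=2 -> matches Alice
  - ticket 2 (Timeout error): agent_id=3 -> matches Fiona
  - ticket 3 (Crash on save): agent_id=NULL, no match -> kept with NULL
  - ticket 4 (Bad redirect): agent_id=3 -> matches Fiona
  - ticket 5 (Broken link): agent_id=2 -> matches Alice
  - ticket 6 (Slow page load): agent_id=3 -> matches Fiona
  - ticket 7 (Wrong timezone): agent_id=NULL, no match -> kept with NULL
  - ticket 8 (Null pointer): agent_id=5 -> matches Yara
  - ticket 9 (Wrong total): agent_id=2 -> matches Alice
All 9 rows appear; 2 have NULL agent.

SQL:
SELECT a.title, b.name AS agent
FROM tickets a
LEFT JOIN agents b ON a.agent_id = b.id

Result:
title          | agent
---------------+------
Stale cache    | Alice
Timeout error  | Fiona
Crash on save  | NULL 
Bad redirect   | Fiona
Broken link    | Alice
Slow page load | Fiona
Wrong timezone | NULL 
Null pointer   | Yara 
Wrong total    | Alice


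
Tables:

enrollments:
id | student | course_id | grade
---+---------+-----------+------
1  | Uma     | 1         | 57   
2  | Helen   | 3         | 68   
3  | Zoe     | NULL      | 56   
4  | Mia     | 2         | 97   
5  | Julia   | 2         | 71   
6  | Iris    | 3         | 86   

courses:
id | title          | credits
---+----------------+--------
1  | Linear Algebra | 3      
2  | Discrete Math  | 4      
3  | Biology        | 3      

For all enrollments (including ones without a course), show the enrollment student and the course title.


LEFT JOIN keeps every row from enrollments (the left table); where course_id has no match in courses, the course columns become NULL. Walk through each enrollment:
  - enrollment 1 (Uma): course_id=1 -> matches Linear Algebra
  - enrollment 2 (Helen): course_id=3 -> matches Biology
  - enrollment 3 (Zoe): course_id=NULL, no match -> kept with NULL
  - enrollment 4 (Mia): course_id=2 -> matches Discrete Math
  - enrollment 5 (Julia): course_id=2 -> matches Discrete Math
  - enrollment 6 (Iris): course_id=3 -> matches Biology
All 6 rows appear; 1 has NULL course.

SQL:
SELECT a.student, b.title AS course
FROM enrollments a
LEFT JOIN courses b ON a.course_id = b.id

Result:
student | course        
--------+---------------
Uma     | Linear Algebra
Helen   | Biology       
Zoe     | NULL          
Mia     | Discrete Math 
Julia   | Discrete Math 
Iris    | Biology       


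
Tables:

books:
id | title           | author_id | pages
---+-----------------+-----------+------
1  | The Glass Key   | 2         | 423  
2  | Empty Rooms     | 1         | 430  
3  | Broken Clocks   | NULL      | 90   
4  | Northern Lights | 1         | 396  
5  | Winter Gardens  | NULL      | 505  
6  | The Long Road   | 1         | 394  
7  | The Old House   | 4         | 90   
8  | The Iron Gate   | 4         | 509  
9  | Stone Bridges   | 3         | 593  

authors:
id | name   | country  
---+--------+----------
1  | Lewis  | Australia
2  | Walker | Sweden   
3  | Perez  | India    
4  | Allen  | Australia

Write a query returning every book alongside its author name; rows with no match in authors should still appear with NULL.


LEFT JOIN keeps every row from books (the left table); where author_id has no match in authors, the author columns become NULL. Walk through each book:
  - book 1 (The Glass Key): author_id=2 -> matches Walker
  - book 2 (Empty Rooms): author_id=1 -> matches Lewis
  - book 3 (Broken Clocks): author_id=NULL, no match -> kept with NULL
  - book 4 (Northern Lights): author_id=1 -> matches Lewis
  - book 5 (Winter Gardens): author_id=NULL, no match -> kept with NULL
  - book 6 (The Long Road): author_id=1 -> matches Lewis
  - book 7 (The Old House): author_id=4 -> matches Allen
  - book 8 (The Iron Gate): author_id=4 -> matches Allen
  - book 9 (Stone Bridges): author_id=3 -> matches Perez
All 9 rows appear; 2 have NULL author.

SQL:
SELECT a.title, b.name AS author
FROM books a
LEFT JOIN authors b ON a.author_id = b.id

Result:
title           | author
----------------+-------
The Glass Key   | Walker
Empty Rooms     | Lewis 
Broken Clocks   | NULL  
Northern Lights | Lewis 
Winter Gardens  | NULL  
The Long Road   | Lewis 
The Old House   | Allen 
The Iron Gate   | Allen 
Stone Bridges   | Perez 
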